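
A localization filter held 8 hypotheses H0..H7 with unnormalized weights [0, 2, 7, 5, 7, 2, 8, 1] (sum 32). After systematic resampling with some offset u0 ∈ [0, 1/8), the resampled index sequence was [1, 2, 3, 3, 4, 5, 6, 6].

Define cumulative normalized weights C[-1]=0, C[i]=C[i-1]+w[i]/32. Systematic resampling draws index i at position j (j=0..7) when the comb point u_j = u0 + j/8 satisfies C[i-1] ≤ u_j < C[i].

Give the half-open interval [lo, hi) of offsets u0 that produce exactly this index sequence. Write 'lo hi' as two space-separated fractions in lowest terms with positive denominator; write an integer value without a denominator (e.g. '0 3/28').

C = [0, 1/16, 9/32, 7/16, 21/32, 23/32, 31/32, 1]
j=0 picked index 1: u0 ∈ [0, 1/16)
j=1 picked index 2: u0 ∈ [-1/16, 5/32)
j=2 picked index 3: u0 ∈ [1/32, 3/16)
j=3 picked index 3: u0 ∈ [-3/32, 1/16)
j=4 picked index 4: u0 ∈ [-1/16, 5/32)
j=5 picked index 5: u0 ∈ [1/32, 3/32)
j=6 picked index 6: u0 ∈ [-1/32, 7/32)
j=7 picked index 6: u0 ∈ [-5/32, 3/32)
intersection: [1/32, 1/16)

1/32 1/16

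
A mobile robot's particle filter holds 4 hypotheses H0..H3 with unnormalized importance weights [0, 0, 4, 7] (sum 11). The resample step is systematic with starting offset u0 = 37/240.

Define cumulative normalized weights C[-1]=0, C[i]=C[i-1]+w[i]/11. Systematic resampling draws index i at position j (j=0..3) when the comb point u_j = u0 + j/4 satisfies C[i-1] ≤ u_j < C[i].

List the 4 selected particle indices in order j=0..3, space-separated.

2 3 3 3

C = [0, 0, 4/11, 1]
j=0: u_0=37/240 ∈ [0, 4/11) → index 2
j=1: u_1=97/240 ∈ [4/11, 1) → index 3
j=2: u_2=157/240 ∈ [4/11, 1) → index 3
j=3: u_3=217/240 ∈ [4/11, 1) → index 3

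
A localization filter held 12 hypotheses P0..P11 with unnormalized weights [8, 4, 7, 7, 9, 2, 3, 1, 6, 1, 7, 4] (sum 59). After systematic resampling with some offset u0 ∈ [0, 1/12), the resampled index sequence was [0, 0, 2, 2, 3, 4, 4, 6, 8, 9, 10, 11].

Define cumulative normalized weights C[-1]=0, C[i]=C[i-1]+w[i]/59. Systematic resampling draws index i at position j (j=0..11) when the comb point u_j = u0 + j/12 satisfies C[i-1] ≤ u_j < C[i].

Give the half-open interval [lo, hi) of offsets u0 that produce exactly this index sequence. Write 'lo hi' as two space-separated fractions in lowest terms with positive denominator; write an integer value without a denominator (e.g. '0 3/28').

C = [8/59, 12/59, 19/59, 26/59, 35/59, 37/59, 40/59, 41/59, 47/59, 48/59, 55/59, 1]
j=0 picked index 0: u0 ∈ [0, 8/59)
j=1 picked index 0: u0 ∈ [-1/12, 37/708)
j=2 picked index 2: u0 ∈ [13/354, 55/354)
j=3 picked index 2: u0 ∈ [-11/236, 17/236)
j=4 picked index 3: u0 ∈ [-2/177, 19/177)
j=5 picked index 4: u0 ∈ [17/708, 125/708)
j=6 picked index 4: u0 ∈ [-7/118, 11/118)
j=7 picked index 6: u0 ∈ [31/708, 67/708)
j=8 picked index 8: u0 ∈ [5/177, 23/177)
j=9 picked index 9: u0 ∈ [11/236, 15/236)
j=10 picked index 10: u0 ∈ [-7/354, 35/354)
j=11 picked index 11: u0 ∈ [11/708, 1/12)
intersection: [11/236, 37/708)

11/236 37/708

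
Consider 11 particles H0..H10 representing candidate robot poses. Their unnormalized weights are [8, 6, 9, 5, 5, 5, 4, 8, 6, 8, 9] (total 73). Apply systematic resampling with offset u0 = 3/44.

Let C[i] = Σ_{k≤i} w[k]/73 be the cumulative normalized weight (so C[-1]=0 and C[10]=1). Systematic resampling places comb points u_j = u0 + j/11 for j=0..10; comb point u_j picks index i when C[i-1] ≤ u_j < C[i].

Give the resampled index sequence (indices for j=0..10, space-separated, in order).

0 1 2 3 4 6 7 8 9 10 10

C = [8/73, 14/73, 23/73, 28/73, 33/73, 38/73, 42/73, 50/73, 56/73, 64/73, 1]
j=0: u_0=3/44 ∈ [0, 8/73) → index 0
j=1: u_1=7/44 ∈ [8/73, 14/73) → index 1
j=2: u_2=1/4 ∈ [14/73, 23/73) → index 2
j=3: u_3=15/44 ∈ [23/73, 28/73) → index 3
j=4: u_4=19/44 ∈ [28/73, 33/73) → index 4
j=5: u_5=23/44 ∈ [38/73, 42/73) → index 6
j=6: u_6=27/44 ∈ [42/73, 50/73) → index 7
j=7: u_7=31/44 ∈ [50/73, 56/73) → index 8
j=8: u_8=35/44 ∈ [56/73, 64/73) → index 9
j=9: u_9=39/44 ∈ [64/73, 1) → index 10
j=10: u_10=43/44 ∈ [64/73, 1) → index 10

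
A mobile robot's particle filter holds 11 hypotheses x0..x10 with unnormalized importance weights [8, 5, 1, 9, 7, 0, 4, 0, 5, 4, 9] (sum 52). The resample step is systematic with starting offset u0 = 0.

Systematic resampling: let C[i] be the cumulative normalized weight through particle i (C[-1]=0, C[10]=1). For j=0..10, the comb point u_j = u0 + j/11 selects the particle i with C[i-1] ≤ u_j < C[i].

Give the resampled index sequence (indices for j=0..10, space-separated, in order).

C = [2/13, 1/4, 7/26, 23/52, 15/26, 15/26, 17/26, 17/26, 3/4, 43/52, 1]
j=0: u_0=0 ∈ [0, 2/13) → index 0
j=1: u_1=1/11 ∈ [0, 2/13) → index 0
j=2: u_2=2/11 ∈ [2/13, 1/4) → index 1
j=3: u_3=3/11 ∈ [7/26, 23/52) → index 3
j=4: u_4=4/11 ∈ [7/26, 23/52) → index 3
j=5: u_5=5/11 ∈ [23/52, 15/26) → index 4
j=6: u_6=6/11 ∈ [23/52, 15/26) → index 4
j=7: u_7=7/11 ∈ [15/26, 17/26) → index 6
j=8: u_8=8/11 ∈ [17/26, 3/4) → index 8
j=9: u_9=9/11 ∈ [3/4, 43/52) → index 9
j=10: u_10=10/11 ∈ [43/52, 1) → index 10

0 0 1 3 3 4 4 6 8 9 10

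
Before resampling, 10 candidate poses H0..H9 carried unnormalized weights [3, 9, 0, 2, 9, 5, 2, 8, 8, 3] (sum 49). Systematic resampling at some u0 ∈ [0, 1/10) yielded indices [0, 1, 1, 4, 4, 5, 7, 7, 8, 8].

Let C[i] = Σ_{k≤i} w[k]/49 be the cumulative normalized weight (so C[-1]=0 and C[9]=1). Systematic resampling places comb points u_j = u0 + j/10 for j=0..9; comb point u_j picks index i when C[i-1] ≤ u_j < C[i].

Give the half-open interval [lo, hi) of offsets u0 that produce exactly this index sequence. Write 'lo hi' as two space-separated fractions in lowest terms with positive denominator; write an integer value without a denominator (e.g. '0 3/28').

C = [3/49, 12/49, 12/49, 2/7, 23/49, 4/7, 30/49, 38/49, 46/49, 1]
j=0 picked index 0: u0 ∈ [0, 3/49)
j=1 picked index 1: u0 ∈ [-19/490, 71/490)
j=2 picked index 1: u0 ∈ [-34/245, 11/245)
j=3 picked index 4: u0 ∈ [-1/70, 83/490)
j=4 picked index 4: u0 ∈ [-4/35, 17/245)
j=5 picked index 5: u0 ∈ [-3/98, 1/14)
j=6 picked index 7: u0 ∈ [3/245, 43/245)
j=7 picked index 7: u0 ∈ [-43/490, 37/490)
j=8 picked index 8: u0 ∈ [-6/245, 34/245)
j=9 picked index 8: u0 ∈ [-61/490, 19/490)
intersection: [3/245, 19/490)

3/245 19/490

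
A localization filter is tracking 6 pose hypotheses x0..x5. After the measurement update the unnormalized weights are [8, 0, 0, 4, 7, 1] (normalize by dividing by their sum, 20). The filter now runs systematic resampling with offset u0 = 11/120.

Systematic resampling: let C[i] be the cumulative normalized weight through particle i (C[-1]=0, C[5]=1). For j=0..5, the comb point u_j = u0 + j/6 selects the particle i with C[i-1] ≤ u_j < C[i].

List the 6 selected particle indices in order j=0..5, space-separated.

C = [2/5, 2/5, 2/5, 3/5, 19/20, 1]
j=0: u_0=11/120 ∈ [0, 2/5) → index 0
j=1: u_1=31/120 ∈ [0, 2/5) → index 0
j=2: u_2=17/40 ∈ [2/5, 3/5) → index 3
j=3: u_3=71/120 ∈ [2/5, 3/5) → index 3
j=4: u_4=91/120 ∈ [3/5, 19/20) → index 4
j=5: u_5=37/40 ∈ [3/5, 19/20) → index 4

0 0 3 3 4 4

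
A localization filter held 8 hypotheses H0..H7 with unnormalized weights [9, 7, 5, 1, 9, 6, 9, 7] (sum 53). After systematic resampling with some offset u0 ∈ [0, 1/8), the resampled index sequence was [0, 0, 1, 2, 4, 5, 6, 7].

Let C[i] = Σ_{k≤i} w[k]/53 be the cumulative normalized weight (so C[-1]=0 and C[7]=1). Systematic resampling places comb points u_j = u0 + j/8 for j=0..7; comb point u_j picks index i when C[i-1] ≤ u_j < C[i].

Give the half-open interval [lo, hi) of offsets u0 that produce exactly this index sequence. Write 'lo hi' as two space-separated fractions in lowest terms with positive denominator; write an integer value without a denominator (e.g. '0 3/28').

0 9/424

C = [9/53, 16/53, 21/53, 22/53, 31/53, 37/53, 46/53, 1]
j=0 picked index 0: u0 ∈ [0, 9/53)
j=1 picked index 0: u0 ∈ [-1/8, 19/424)
j=2 picked index 1: u0 ∈ [-17/212, 11/212)
j=3 picked index 2: u0 ∈ [-31/424, 9/424)
j=4 picked index 4: u0 ∈ [-9/106, 9/106)
j=5 picked index 5: u0 ∈ [-17/424, 31/424)
j=6 picked index 6: u0 ∈ [-11/212, 25/212)
j=7 picked index 7: u0 ∈ [-3/424, 1/8)
intersection: [0, 9/424)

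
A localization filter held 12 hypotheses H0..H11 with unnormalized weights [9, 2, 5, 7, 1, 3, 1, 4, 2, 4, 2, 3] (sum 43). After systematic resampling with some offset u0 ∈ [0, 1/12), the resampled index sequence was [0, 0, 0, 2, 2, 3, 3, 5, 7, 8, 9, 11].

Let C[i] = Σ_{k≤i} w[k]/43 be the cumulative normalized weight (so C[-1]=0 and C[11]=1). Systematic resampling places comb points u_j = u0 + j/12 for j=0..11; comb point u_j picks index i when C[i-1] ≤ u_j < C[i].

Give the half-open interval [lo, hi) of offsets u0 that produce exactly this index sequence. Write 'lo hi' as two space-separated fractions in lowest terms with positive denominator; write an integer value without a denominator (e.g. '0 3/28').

C = [9/43, 11/43, 16/43, 23/43, 24/43, 27/43, 28/43, 32/43, 34/43, 38/43, 40/43, 1]
j=0 picked index 0: u0 ∈ [0, 9/43)
j=1 picked index 0: u0 ∈ [-1/12, 65/516)
j=2 picked index 0: u0 ∈ [-1/6, 11/258)
j=3 picked index 2: u0 ∈ [1/172, 21/172)
j=4 picked index 2: u0 ∈ [-10/129, 5/129)
j=5 picked index 3: u0 ∈ [-23/516, 61/516)
j=6 picked index 3: u0 ∈ [-11/86, 3/86)
j=7 picked index 5: u0 ∈ [-13/516, 23/516)
j=8 picked index 7: u0 ∈ [-2/129, 10/129)
j=9 picked index 8: u0 ∈ [-1/172, 7/172)
j=10 picked index 9: u0 ∈ [-11/258, 13/258)
j=11 picked index 11: u0 ∈ [7/516, 1/12)
intersection: [7/516, 3/86)

7/516 3/86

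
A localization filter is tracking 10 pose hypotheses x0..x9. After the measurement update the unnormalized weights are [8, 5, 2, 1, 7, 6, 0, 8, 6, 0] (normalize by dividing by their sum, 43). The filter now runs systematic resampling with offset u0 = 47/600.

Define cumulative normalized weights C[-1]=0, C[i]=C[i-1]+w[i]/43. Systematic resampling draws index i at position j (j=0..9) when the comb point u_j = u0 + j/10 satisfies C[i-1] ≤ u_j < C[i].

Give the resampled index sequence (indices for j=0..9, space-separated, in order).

0 0 1 4 4 5 7 7 8 8

C = [8/43, 13/43, 15/43, 16/43, 23/43, 29/43, 29/43, 37/43, 1, 1]
j=0: u_0=47/600 ∈ [0, 8/43) → index 0
j=1: u_1=107/600 ∈ [0, 8/43) → index 0
j=2: u_2=167/600 ∈ [8/43, 13/43) → index 1
j=3: u_3=227/600 ∈ [16/43, 23/43) → index 4
j=4: u_4=287/600 ∈ [16/43, 23/43) → index 4
j=5: u_5=347/600 ∈ [23/43, 29/43) → index 5
j=6: u_6=407/600 ∈ [29/43, 37/43) → index 7
j=7: u_7=467/600 ∈ [29/43, 37/43) → index 7
j=8: u_8=527/600 ∈ [37/43, 1) → index 8
j=9: u_9=587/600 ∈ [37/43, 1) → index 8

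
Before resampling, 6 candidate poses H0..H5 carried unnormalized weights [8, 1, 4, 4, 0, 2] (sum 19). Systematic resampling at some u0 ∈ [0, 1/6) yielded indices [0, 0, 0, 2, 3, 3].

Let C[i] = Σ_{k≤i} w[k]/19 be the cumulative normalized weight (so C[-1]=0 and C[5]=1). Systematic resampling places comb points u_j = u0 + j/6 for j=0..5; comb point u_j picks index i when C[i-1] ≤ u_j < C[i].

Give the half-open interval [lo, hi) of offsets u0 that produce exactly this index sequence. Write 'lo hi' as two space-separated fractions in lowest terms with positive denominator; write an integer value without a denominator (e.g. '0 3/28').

1/57 7/114

C = [8/19, 9/19, 13/19, 17/19, 17/19, 1]
j=0 picked index 0: u0 ∈ [0, 8/19)
j=1 picked index 0: u0 ∈ [-1/6, 29/114)
j=2 picked index 0: u0 ∈ [-1/3, 5/57)
j=3 picked index 2: u0 ∈ [-1/38, 7/38)
j=4 picked index 3: u0 ∈ [1/57, 13/57)
j=5 picked index 3: u0 ∈ [-17/114, 7/114)
intersection: [1/57, 7/114)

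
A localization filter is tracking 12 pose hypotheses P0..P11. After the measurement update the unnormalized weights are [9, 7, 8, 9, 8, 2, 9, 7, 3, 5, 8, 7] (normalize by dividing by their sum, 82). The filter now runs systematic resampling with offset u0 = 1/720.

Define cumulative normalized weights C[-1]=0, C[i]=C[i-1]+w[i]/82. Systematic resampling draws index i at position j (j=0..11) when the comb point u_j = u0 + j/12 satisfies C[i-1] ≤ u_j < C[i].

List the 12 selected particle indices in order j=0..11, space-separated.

C = [9/82, 8/41, 12/41, 33/82, 1/2, 43/82, 26/41, 59/82, 31/41, 67/82, 75/82, 1]
j=0: u_0=1/720 ∈ [0, 9/82) → index 0
j=1: u_1=61/720 ∈ [0, 9/82) → index 0
j=2: u_2=121/720 ∈ [9/82, 8/41) → index 1
j=3: u_3=181/720 ∈ [8/41, 12/41) → index 2
j=4: u_4=241/720 ∈ [12/41, 33/82) → index 3
j=5: u_5=301/720 ∈ [33/82, 1/2) → index 4
j=6: u_6=361/720 ∈ [1/2, 43/82) → index 5
j=7: u_7=421/720 ∈ [43/82, 26/41) → index 6
j=8: u_8=481/720 ∈ [26/41, 59/82) → index 7
j=9: u_9=541/720 ∈ [59/82, 31/41) → index 8
j=10: u_10=601/720 ∈ [67/82, 75/82) → index 10
j=11: u_11=661/720 ∈ [75/82, 1) → index 11

0 0 1 2 3 4 5 6 7 8 10 11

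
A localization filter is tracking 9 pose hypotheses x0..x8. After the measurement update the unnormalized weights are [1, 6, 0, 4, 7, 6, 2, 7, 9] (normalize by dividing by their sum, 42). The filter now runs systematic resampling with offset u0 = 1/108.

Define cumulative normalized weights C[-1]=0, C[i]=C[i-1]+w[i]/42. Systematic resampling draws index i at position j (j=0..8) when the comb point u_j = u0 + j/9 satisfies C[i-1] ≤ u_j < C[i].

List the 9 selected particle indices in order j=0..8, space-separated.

C = [1/42, 1/6, 1/6, 11/42, 3/7, 4/7, 13/21, 11/14, 1]
j=0: u_0=1/108 ∈ [0, 1/42) → index 0
j=1: u_1=13/108 ∈ [1/42, 1/6) → index 1
j=2: u_2=25/108 ∈ [1/6, 11/42) → index 3
j=3: u_3=37/108 ∈ [11/42, 3/7) → index 4
j=4: u_4=49/108 ∈ [3/7, 4/7) → index 5
j=5: u_5=61/108 ∈ [3/7, 4/7) → index 5
j=6: u_6=73/108 ∈ [13/21, 11/14) → index 7
j=7: u_7=85/108 ∈ [11/14, 1) → index 8
j=8: u_8=97/108 ∈ [11/14, 1) → index 8

0 1 3 4 5 5 7 8 8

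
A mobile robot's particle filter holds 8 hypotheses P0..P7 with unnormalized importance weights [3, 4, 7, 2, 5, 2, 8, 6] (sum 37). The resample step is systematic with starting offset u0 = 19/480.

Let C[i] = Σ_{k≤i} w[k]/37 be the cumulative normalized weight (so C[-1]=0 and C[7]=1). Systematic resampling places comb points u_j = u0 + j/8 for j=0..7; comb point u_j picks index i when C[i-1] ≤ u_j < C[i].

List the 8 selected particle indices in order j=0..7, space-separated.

0 1 2 3 4 6 6 7

C = [3/37, 7/37, 14/37, 16/37, 21/37, 23/37, 31/37, 1]
j=0: u_0=19/480 ∈ [0, 3/37) → index 0
j=1: u_1=79/480 ∈ [3/37, 7/37) → index 1
j=2: u_2=139/480 ∈ [7/37, 14/37) → index 2
j=3: u_3=199/480 ∈ [14/37, 16/37) → index 3
j=4: u_4=259/480 ∈ [16/37, 21/37) → index 4
j=5: u_5=319/480 ∈ [23/37, 31/37) → index 6
j=6: u_6=379/480 ∈ [23/37, 31/37) → index 6
j=7: u_7=439/480 ∈ [31/37, 1) → index 7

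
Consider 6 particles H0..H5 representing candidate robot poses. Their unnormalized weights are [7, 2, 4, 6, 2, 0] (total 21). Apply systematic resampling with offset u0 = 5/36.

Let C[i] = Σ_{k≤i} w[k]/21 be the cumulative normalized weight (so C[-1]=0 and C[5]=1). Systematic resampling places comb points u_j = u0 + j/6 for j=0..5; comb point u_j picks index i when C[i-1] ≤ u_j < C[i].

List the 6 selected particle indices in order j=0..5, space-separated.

0 0 2 3 3 4

C = [1/3, 3/7, 13/21, 19/21, 1, 1]
j=0: u_0=5/36 ∈ [0, 1/3) → index 0
j=1: u_1=11/36 ∈ [0, 1/3) → index 0
j=2: u_2=17/36 ∈ [3/7, 13/21) → index 2
j=3: u_3=23/36 ∈ [13/21, 19/21) → index 3
j=4: u_4=29/36 ∈ [13/21, 19/21) → index 3
j=5: u_5=35/36 ∈ [19/21, 1) → index 4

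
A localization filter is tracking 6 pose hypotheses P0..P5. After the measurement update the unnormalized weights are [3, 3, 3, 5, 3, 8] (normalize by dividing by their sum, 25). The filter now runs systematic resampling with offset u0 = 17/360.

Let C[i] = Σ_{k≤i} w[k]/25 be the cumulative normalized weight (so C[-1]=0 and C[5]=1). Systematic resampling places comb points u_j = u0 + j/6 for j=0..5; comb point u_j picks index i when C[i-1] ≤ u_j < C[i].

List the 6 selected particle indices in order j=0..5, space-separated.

0 1 3 3 5 5

C = [3/25, 6/25, 9/25, 14/25, 17/25, 1]
j=0: u_0=17/360 ∈ [0, 3/25) → index 0
j=1: u_1=77/360 ∈ [3/25, 6/25) → index 1
j=2: u_2=137/360 ∈ [9/25, 14/25) → index 3
j=3: u_3=197/360 ∈ [9/25, 14/25) → index 3
j=4: u_4=257/360 ∈ [17/25, 1) → index 5
j=5: u_5=317/360 ∈ [17/25, 1) → index 5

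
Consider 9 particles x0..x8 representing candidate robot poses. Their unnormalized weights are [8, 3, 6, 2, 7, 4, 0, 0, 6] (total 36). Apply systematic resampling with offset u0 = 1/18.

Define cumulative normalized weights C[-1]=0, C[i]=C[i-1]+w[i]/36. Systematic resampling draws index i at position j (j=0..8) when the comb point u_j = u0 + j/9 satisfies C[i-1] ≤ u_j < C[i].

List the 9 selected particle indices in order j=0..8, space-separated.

0 0 1 2 3 4 5 8 8

C = [2/9, 11/36, 17/36, 19/36, 13/18, 5/6, 5/6, 5/6, 1]
j=0: u_0=1/18 ∈ [0, 2/9) → index 0
j=1: u_1=1/6 ∈ [0, 2/9) → index 0
j=2: u_2=5/18 ∈ [2/9, 11/36) → index 1
j=3: u_3=7/18 ∈ [11/36, 17/36) → index 2
j=4: u_4=1/2 ∈ [17/36, 19/36) → index 3
j=5: u_5=11/18 ∈ [19/36, 13/18) → index 4
j=6: u_6=13/18 ∈ [13/18, 5/6) → index 5
j=7: u_7=5/6 ∈ [5/6, 1) → index 8
j=8: u_8=17/18 ∈ [5/6, 1) → index 8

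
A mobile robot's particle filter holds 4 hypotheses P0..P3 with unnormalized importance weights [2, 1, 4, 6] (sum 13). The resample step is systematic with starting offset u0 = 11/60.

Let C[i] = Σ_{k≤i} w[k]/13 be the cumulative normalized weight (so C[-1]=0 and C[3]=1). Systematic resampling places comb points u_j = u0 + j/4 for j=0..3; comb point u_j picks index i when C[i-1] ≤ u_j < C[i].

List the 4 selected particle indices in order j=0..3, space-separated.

1 2 3 3

C = [2/13, 3/13, 7/13, 1]
j=0: u_0=11/60 ∈ [2/13, 3/13) → index 1
j=1: u_1=13/30 ∈ [3/13, 7/13) → index 2
j=2: u_2=41/60 ∈ [7/13, 1) → index 3
j=3: u_3=14/15 ∈ [7/13, 1) → index 3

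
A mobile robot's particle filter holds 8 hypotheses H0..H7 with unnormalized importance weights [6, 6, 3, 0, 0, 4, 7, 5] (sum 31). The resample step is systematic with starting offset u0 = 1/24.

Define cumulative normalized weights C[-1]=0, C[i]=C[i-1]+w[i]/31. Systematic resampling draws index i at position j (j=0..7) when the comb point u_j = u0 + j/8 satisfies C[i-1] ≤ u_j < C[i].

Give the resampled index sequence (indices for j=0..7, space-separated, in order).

C = [6/31, 12/31, 15/31, 15/31, 15/31, 19/31, 26/31, 1]
j=0: u_0=1/24 ∈ [0, 6/31) → index 0
j=1: u_1=1/6 ∈ [0, 6/31) → index 0
j=2: u_2=7/24 ∈ [6/31, 12/31) → index 1
j=3: u_3=5/12 ∈ [12/31, 15/31) → index 2
j=4: u_4=13/24 ∈ [15/31, 19/31) → index 5
j=5: u_5=2/3 ∈ [19/31, 26/31) → index 6
j=6: u_6=19/24 ∈ [19/31, 26/31) → index 6
j=7: u_7=11/12 ∈ [26/31, 1) → index 7

0 0 1 2 5 6 6 7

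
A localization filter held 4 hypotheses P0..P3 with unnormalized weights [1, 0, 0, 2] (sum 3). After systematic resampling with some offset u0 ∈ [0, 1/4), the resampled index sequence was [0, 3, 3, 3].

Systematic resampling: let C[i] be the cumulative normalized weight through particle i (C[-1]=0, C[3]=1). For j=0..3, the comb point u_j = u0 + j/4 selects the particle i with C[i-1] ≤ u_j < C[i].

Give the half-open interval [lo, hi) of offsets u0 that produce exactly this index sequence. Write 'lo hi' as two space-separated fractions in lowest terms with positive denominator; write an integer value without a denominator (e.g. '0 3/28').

C = [1/3, 1/3, 1/3, 1]
j=0 picked index 0: u0 ∈ [0, 1/3)
j=1 picked index 3: u0 ∈ [1/12, 3/4)
j=2 picked index 3: u0 ∈ [-1/6, 1/2)
j=3 picked index 3: u0 ∈ [-5/12, 1/4)
intersection: [1/12, 1/4)

1/12 1/4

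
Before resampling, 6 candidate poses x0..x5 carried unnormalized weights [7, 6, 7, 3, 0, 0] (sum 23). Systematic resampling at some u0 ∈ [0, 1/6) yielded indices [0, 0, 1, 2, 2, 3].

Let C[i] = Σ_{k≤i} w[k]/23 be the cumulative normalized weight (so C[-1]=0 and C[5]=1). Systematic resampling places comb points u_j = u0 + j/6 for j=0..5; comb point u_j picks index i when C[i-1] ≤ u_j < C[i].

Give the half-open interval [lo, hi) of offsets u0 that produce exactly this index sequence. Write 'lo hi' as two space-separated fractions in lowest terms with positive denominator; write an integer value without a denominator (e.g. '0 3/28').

C = [7/23, 13/23, 20/23, 1, 1, 1]
j=0 picked index 0: u0 ∈ [0, 7/23)
j=1 picked index 0: u0 ∈ [-1/6, 19/138)
j=2 picked index 1: u0 ∈ [-2/69, 16/69)
j=3 picked index 2: u0 ∈ [3/46, 17/46)
j=4 picked index 2: u0 ∈ [-7/69, 14/69)
j=5 picked index 3: u0 ∈ [5/138, 1/6)
intersection: [3/46, 19/138)

3/46 19/138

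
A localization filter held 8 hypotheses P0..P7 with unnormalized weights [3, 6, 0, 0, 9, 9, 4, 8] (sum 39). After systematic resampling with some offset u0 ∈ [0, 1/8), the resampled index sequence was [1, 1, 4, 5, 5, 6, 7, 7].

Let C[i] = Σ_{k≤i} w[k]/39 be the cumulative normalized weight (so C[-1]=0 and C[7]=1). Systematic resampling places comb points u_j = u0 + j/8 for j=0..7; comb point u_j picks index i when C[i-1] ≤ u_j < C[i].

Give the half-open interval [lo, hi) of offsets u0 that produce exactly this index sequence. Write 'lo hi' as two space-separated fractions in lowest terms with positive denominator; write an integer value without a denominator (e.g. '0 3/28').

9/104 11/104

C = [1/13, 3/13, 3/13, 3/13, 6/13, 9/13, 31/39, 1]
j=0 picked index 1: u0 ∈ [1/13, 3/13)
j=1 picked index 1: u0 ∈ [-5/104, 11/104)
j=2 picked index 4: u0 ∈ [-1/52, 11/52)
j=3 picked index 5: u0 ∈ [9/104, 33/104)
j=4 picked index 5: u0 ∈ [-1/26, 5/26)
j=5 picked index 6: u0 ∈ [7/104, 53/312)
j=6 picked index 7: u0 ∈ [7/156, 1/4)
j=7 picked index 7: u0 ∈ [-25/312, 1/8)
intersection: [9/104, 11/104)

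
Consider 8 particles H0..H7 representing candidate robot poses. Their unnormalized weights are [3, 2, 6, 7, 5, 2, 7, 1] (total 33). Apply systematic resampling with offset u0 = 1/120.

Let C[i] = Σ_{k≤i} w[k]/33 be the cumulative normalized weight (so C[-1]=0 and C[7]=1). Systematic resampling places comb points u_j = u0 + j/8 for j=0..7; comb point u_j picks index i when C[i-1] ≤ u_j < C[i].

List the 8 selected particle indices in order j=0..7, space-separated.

C = [1/11, 5/33, 1/3, 6/11, 23/33, 25/33, 32/33, 1]
j=0: u_0=1/120 ∈ [0, 1/11) → index 0
j=1: u_1=2/15 ∈ [1/11, 5/33) → index 1
j=2: u_2=31/120 ∈ [5/33, 1/3) → index 2
j=3: u_3=23/60 ∈ [1/3, 6/11) → index 3
j=4: u_4=61/120 ∈ [1/3, 6/11) → index 3
j=5: u_5=19/30 ∈ [6/11, 23/33) → index 4
j=6: u_6=91/120 ∈ [25/33, 32/33) → index 6
j=7: u_7=53/60 ∈ [25/33, 32/33) → index 6

0 1 2 3 3 4 6 6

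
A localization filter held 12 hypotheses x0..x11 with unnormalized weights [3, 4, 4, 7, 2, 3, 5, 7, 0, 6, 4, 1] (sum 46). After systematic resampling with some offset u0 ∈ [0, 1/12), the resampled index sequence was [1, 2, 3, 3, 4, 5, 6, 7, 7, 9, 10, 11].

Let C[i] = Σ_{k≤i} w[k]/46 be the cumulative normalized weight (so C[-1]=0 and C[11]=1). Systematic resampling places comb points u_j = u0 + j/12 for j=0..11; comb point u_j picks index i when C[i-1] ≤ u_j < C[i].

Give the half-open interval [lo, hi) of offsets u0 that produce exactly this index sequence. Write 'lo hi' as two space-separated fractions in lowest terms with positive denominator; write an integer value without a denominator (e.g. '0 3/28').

5/69 1/12

C = [3/46, 7/46, 11/46, 9/23, 10/23, 1/2, 14/23, 35/46, 35/46, 41/46, 45/46, 1]
j=0 picked index 1: u0 ∈ [3/46, 7/46)
j=1 picked index 2: u0 ∈ [19/276, 43/276)
j=2 picked index 3: u0 ∈ [5/69, 31/138)
j=3 picked index 3: u0 ∈ [-1/92, 13/92)
j=4 picked index 4: u0 ∈ [4/69, 7/69)
j=5 picked index 5: u0 ∈ [5/276, 1/12)
j=6 picked index 6: u0 ∈ [0, 5/46)
j=7 picked index 7: u0 ∈ [7/276, 49/276)
j=8 picked index 7: u0 ∈ [-4/69, 13/138)
j=9 picked index 9: u0 ∈ [1/92, 13/92)
j=10 picked index 10: u0 ∈ [4/69, 10/69)
j=11 picked index 11: u0 ∈ [17/276, 1/12)
intersection: [5/69, 1/12)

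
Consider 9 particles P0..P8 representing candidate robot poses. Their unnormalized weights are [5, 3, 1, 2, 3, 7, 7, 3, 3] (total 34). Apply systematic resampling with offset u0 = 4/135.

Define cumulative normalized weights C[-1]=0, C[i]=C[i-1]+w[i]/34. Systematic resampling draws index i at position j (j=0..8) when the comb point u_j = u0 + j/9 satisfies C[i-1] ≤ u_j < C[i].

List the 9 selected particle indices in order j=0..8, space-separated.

C = [5/34, 4/17, 9/34, 11/34, 7/17, 21/34, 14/17, 31/34, 1]
j=0: u_0=4/135 ∈ [0, 5/34) → index 0
j=1: u_1=19/135 ∈ [0, 5/34) → index 0
j=2: u_2=34/135 ∈ [4/17, 9/34) → index 2
j=3: u_3=49/135 ∈ [11/34, 7/17) → index 4
j=4: u_4=64/135 ∈ [7/17, 21/34) → index 5
j=5: u_5=79/135 ∈ [7/17, 21/34) → index 5
j=6: u_6=94/135 ∈ [21/34, 14/17) → index 6
j=7: u_7=109/135 ∈ [21/34, 14/17) → index 6
j=8: u_8=124/135 ∈ [31/34, 1) → index 8

0 0 2 4 5 5 6 6 8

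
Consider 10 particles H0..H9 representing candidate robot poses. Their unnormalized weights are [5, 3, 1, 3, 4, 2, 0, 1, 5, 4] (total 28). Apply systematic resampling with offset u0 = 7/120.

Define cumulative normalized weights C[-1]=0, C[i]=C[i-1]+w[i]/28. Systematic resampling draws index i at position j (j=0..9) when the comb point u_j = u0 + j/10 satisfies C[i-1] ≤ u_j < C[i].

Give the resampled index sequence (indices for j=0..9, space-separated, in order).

C = [5/28, 2/7, 9/28, 3/7, 4/7, 9/14, 9/14, 19/28, 6/7, 1]
j=0: u_0=7/120 ∈ [0, 5/28) → index 0
j=1: u_1=19/120 ∈ [0, 5/28) → index 0
j=2: u_2=31/120 ∈ [5/28, 2/7) → index 1
j=3: u_3=43/120 ∈ [9/28, 3/7) → index 3
j=4: u_4=11/24 ∈ [3/7, 4/7) → index 4
j=5: u_5=67/120 ∈ [3/7, 4/7) → index 4
j=6: u_6=79/120 ∈ [9/14, 19/28) → index 7
j=7: u_7=91/120 ∈ [19/28, 6/7) → index 8
j=8: u_8=103/120 ∈ [6/7, 1) → index 9
j=9: u_9=23/24 ∈ [6/7, 1) → index 9

0 0 1 3 4 4 7 8 9 9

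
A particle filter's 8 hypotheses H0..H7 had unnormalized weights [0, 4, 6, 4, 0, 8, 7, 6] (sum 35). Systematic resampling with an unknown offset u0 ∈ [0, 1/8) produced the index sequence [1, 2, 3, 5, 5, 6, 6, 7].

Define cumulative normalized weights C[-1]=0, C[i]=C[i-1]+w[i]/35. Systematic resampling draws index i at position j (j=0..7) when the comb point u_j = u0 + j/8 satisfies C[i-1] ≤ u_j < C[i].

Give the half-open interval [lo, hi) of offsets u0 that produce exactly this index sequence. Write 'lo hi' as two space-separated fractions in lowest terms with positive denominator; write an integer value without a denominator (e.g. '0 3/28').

1/28 11/140

C = [0, 4/35, 2/7, 2/5, 2/5, 22/35, 29/35, 1]
j=0 picked index 1: u0 ∈ [0, 4/35)
j=1 picked index 2: u0 ∈ [-3/280, 9/56)
j=2 picked index 3: u0 ∈ [1/28, 3/20)
j=3 picked index 5: u0 ∈ [1/40, 71/280)
j=4 picked index 5: u0 ∈ [-1/10, 9/70)
j=5 picked index 6: u0 ∈ [1/280, 57/280)
j=6 picked index 6: u0 ∈ [-17/140, 11/140)
j=7 picked index 7: u0 ∈ [-13/280, 1/8)
intersection: [1/28, 11/140)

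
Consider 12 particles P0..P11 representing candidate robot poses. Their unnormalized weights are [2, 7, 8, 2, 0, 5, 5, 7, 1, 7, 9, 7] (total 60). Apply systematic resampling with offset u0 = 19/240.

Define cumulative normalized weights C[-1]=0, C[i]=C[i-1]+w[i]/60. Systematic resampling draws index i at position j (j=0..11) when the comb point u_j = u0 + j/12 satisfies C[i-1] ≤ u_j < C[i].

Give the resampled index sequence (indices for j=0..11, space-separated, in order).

1 2 2 5 6 7 7 9 10 10 11 11

C = [1/30, 3/20, 17/60, 19/60, 19/60, 2/5, 29/60, 3/5, 37/60, 11/15, 53/60, 1]
j=0: u_0=19/240 ∈ [1/30, 3/20) → index 1
j=1: u_1=13/80 ∈ [3/20, 17/60) → index 2
j=2: u_2=59/240 ∈ [3/20, 17/60) → index 2
j=3: u_3=79/240 ∈ [19/60, 2/5) → index 5
j=4: u_4=33/80 ∈ [2/5, 29/60) → index 6
j=5: u_5=119/240 ∈ [29/60, 3/5) → index 7
j=6: u_6=139/240 ∈ [29/60, 3/5) → index 7
j=7: u_7=53/80 ∈ [37/60, 11/15) → index 9
j=8: u_8=179/240 ∈ [11/15, 53/60) → index 10
j=9: u_9=199/240 ∈ [11/15, 53/60) → index 10
j=10: u_10=73/80 ∈ [53/60, 1) → index 11
j=11: u_11=239/240 ∈ [53/60, 1) → index 11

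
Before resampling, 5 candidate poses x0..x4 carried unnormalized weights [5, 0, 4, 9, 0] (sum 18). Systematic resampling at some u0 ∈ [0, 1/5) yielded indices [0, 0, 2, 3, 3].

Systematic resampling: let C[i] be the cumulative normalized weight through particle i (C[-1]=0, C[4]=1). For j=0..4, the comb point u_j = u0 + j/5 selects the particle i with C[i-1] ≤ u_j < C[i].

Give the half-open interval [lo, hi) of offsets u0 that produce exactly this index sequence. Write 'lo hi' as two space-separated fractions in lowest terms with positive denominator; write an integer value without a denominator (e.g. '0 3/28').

C = [5/18, 5/18, 1/2, 1, 1]
j=0 picked index 0: u0 ∈ [0, 5/18)
j=1 picked index 0: u0 ∈ [-1/5, 7/90)
j=2 picked index 2: u0 ∈ [-11/90, 1/10)
j=3 picked index 3: u0 ∈ [-1/10, 2/5)
j=4 picked index 3: u0 ∈ [-3/10, 1/5)
intersection: [0, 7/90)

0 7/90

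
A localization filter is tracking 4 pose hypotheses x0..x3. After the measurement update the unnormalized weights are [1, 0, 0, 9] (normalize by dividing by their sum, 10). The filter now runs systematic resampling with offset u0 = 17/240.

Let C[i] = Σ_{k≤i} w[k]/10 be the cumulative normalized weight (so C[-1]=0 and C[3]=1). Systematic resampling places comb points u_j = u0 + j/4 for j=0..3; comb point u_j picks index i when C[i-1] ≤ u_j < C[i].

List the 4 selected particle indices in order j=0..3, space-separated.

0 3 3 3

C = [1/10, 1/10, 1/10, 1]
j=0: u_0=17/240 ∈ [0, 1/10) → index 0
j=1: u_1=77/240 ∈ [1/10, 1) → index 3
j=2: u_2=137/240 ∈ [1/10, 1) → index 3
j=3: u_3=197/240 ∈ [1/10, 1) → index 3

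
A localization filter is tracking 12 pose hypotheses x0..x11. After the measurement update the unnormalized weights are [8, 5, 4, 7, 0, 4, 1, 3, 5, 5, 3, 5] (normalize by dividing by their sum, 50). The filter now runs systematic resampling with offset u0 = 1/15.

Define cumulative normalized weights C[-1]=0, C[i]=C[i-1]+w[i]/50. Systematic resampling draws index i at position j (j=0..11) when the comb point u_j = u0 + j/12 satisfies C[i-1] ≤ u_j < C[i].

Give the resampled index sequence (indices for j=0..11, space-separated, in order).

0 0 1 2 3 5 6 8 8 9 11 11

C = [4/25, 13/50, 17/50, 12/25, 12/25, 14/25, 29/50, 16/25, 37/50, 21/25, 9/10, 1]
j=0: u_0=1/15 ∈ [0, 4/25) → index 0
j=1: u_1=3/20 ∈ [0, 4/25) → index 0
j=2: u_2=7/30 ∈ [4/25, 13/50) → index 1
j=3: u_3=19/60 ∈ [13/50, 17/50) → index 2
j=4: u_4=2/5 ∈ [17/50, 12/25) → index 3
j=5: u_5=29/60 ∈ [12/25, 14/25) → index 5
j=6: u_6=17/30 ∈ [14/25, 29/50) → index 6
j=7: u_7=13/20 ∈ [16/25, 37/50) → index 8
j=8: u_8=11/15 ∈ [16/25, 37/50) → index 8
j=9: u_9=49/60 ∈ [37/50, 21/25) → index 9
j=10: u_10=9/10 ∈ [9/10, 1) → index 11
j=11: u_11=59/60 ∈ [9/10, 1) → index 11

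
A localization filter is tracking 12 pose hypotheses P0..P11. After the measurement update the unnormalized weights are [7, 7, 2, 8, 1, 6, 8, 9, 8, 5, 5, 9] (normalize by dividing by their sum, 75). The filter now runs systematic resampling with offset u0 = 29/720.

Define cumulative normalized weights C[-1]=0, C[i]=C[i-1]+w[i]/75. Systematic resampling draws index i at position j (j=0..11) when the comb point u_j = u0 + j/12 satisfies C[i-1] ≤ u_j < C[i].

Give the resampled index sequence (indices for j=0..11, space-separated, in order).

0 1 2 3 5 6 7 7 8 9 10 11

C = [7/75, 14/75, 16/75, 8/25, 1/3, 31/75, 13/25, 16/25, 56/75, 61/75, 22/25, 1]
j=0: u_0=29/720 ∈ [0, 7/75) → index 0
j=1: u_1=89/720 ∈ [7/75, 14/75) → index 1
j=2: u_2=149/720 ∈ [14/75, 16/75) → index 2
j=3: u_3=209/720 ∈ [16/75, 8/25) → index 3
j=4: u_4=269/720 ∈ [1/3, 31/75) → index 5
j=5: u_5=329/720 ∈ [31/75, 13/25) → index 6
j=6: u_6=389/720 ∈ [13/25, 16/25) → index 7
j=7: u_7=449/720 ∈ [13/25, 16/25) → index 7
j=8: u_8=509/720 ∈ [16/25, 56/75) → index 8
j=9: u_9=569/720 ∈ [56/75, 61/75) → index 9
j=10: u_10=629/720 ∈ [61/75, 22/25) → index 10
j=11: u_11=689/720 ∈ [22/25, 1) → index 11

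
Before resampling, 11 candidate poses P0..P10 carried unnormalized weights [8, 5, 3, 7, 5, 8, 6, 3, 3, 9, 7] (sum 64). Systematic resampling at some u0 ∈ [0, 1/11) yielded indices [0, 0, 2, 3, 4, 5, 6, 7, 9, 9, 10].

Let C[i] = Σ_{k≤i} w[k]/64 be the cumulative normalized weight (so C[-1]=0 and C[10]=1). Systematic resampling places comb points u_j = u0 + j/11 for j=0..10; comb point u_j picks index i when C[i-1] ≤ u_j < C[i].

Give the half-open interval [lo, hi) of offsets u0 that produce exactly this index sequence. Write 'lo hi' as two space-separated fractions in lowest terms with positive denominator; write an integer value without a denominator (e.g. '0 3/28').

1/44 3/88

C = [1/8, 13/64, 1/4, 23/64, 7/16, 9/16, 21/32, 45/64, 3/4, 57/64, 1]
j=0 picked index 0: u0 ∈ [0, 1/8)
j=1 picked index 0: u0 ∈ [-1/11, 3/88)
j=2 picked index 2: u0 ∈ [15/704, 3/44)
j=3 picked index 3: u0 ∈ [-1/44, 61/704)
j=4 picked index 4: u0 ∈ [-3/704, 13/176)
j=5 picked index 5: u0 ∈ [-3/176, 19/176)
j=6 picked index 6: u0 ∈ [3/176, 39/352)
j=7 picked index 7: u0 ∈ [7/352, 47/704)
j=8 picked index 9: u0 ∈ [1/44, 115/704)
j=9 picked index 9: u0 ∈ [-3/44, 51/704)
j=10 picked index 10: u0 ∈ [-13/704, 1/11)
intersection: [1/44, 3/88)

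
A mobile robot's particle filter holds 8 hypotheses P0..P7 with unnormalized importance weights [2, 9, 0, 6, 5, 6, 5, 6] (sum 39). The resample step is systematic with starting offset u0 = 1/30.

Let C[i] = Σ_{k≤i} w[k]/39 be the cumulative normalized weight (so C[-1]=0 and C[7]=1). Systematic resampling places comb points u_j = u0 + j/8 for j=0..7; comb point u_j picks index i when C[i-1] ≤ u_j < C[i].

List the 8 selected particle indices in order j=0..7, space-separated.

0 1 3 3 4 5 6 7

C = [2/39, 11/39, 11/39, 17/39, 22/39, 28/39, 11/13, 1]
j=0: u_0=1/30 ∈ [0, 2/39) → index 0
j=1: u_1=19/120 ∈ [2/39, 11/39) → index 1
j=2: u_2=17/60 ∈ [11/39, 17/39) → index 3
j=3: u_3=49/120 ∈ [11/39, 17/39) → index 3
j=4: u_4=8/15 ∈ [17/39, 22/39) → index 4
j=5: u_5=79/120 ∈ [22/39, 28/39) → index 5
j=6: u_6=47/60 ∈ [28/39, 11/13) → index 6
j=7: u_7=109/120 ∈ [11/13, 1) → index 7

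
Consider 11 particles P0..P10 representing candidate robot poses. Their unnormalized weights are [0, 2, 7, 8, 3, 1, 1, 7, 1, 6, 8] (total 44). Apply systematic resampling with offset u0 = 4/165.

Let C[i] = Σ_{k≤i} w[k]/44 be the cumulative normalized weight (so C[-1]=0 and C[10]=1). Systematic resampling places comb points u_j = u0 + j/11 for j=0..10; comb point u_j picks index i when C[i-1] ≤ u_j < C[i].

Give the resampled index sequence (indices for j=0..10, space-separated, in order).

C = [0, 1/22, 9/44, 17/44, 5/11, 21/44, 1/2, 29/44, 15/22, 9/11, 1]
j=0: u_0=4/165 ∈ [0, 1/22) → index 1
j=1: u_1=19/165 ∈ [1/22, 9/44) → index 2
j=2: u_2=34/165 ∈ [9/44, 17/44) → index 3
j=3: u_3=49/165 ∈ [9/44, 17/44) → index 3
j=4: u_4=64/165 ∈ [17/44, 5/11) → index 4
j=5: u_5=79/165 ∈ [21/44, 1/2) → index 6
j=6: u_6=94/165 ∈ [1/2, 29/44) → index 7
j=7: u_7=109/165 ∈ [29/44, 15/22) → index 8
j=8: u_8=124/165 ∈ [15/22, 9/11) → index 9
j=9: u_9=139/165 ∈ [9/11, 1) → index 10
j=10: u_10=14/15 ∈ [9/11, 1) → index 10

1 2 3 3 4 6 7 8 9 10 10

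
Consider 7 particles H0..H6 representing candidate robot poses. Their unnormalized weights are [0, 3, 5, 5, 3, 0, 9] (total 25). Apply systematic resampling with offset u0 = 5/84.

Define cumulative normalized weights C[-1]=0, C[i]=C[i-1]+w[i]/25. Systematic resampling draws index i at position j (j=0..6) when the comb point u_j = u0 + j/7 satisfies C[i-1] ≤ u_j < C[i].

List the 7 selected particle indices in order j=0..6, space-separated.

1 2 3 3 4 6 6

C = [0, 3/25, 8/25, 13/25, 16/25, 16/25, 1]
j=0: u_0=5/84 ∈ [0, 3/25) → index 1
j=1: u_1=17/84 ∈ [3/25, 8/25) → index 2
j=2: u_2=29/84 ∈ [8/25, 13/25) → index 3
j=3: u_3=41/84 ∈ [8/25, 13/25) → index 3
j=4: u_4=53/84 ∈ [13/25, 16/25) → index 4
j=5: u_5=65/84 ∈ [16/25, 1) → index 6
j=6: u_6=11/12 ∈ [16/25, 1) → index 6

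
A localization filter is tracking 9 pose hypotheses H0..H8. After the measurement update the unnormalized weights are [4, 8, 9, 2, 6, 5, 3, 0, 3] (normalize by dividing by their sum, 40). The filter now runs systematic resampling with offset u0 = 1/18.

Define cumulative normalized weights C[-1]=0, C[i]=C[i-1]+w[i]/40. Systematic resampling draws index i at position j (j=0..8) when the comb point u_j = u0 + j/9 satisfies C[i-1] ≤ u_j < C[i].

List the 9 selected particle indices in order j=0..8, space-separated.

0 1 1 2 2 4 4 5 8

C = [1/10, 3/10, 21/40, 23/40, 29/40, 17/20, 37/40, 37/40, 1]
j=0: u_0=1/18 ∈ [0, 1/10) → index 0
j=1: u_1=1/6 ∈ [1/10, 3/10) → index 1
j=2: u_2=5/18 ∈ [1/10, 3/10) → index 1
j=3: u_3=7/18 ∈ [3/10, 21/40) → index 2
j=4: u_4=1/2 ∈ [3/10, 21/40) → index 2
j=5: u_5=11/18 ∈ [23/40, 29/40) → index 4
j=6: u_6=13/18 ∈ [23/40, 29/40) → index 4
j=7: u_7=5/6 ∈ [29/40, 17/20) → index 5
j=8: u_8=17/18 ∈ [37/40, 1) → index 8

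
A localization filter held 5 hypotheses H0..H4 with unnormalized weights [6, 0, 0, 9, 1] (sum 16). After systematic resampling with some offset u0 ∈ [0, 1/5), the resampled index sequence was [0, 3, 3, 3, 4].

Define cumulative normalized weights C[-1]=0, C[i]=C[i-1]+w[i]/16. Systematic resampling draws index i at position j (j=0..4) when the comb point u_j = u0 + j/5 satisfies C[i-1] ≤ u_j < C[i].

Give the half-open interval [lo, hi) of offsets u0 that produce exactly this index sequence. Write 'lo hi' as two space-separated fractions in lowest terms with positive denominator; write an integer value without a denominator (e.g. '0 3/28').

C = [3/8, 3/8, 3/8, 15/16, 1]
j=0 picked index 0: u0 ∈ [0, 3/8)
j=1 picked index 3: u0 ∈ [7/40, 59/80)
j=2 picked index 3: u0 ∈ [-1/40, 43/80)
j=3 picked index 3: u0 ∈ [-9/40, 27/80)
j=4 picked index 4: u0 ∈ [11/80, 1/5)
intersection: [7/40, 1/5)

7/40 1/5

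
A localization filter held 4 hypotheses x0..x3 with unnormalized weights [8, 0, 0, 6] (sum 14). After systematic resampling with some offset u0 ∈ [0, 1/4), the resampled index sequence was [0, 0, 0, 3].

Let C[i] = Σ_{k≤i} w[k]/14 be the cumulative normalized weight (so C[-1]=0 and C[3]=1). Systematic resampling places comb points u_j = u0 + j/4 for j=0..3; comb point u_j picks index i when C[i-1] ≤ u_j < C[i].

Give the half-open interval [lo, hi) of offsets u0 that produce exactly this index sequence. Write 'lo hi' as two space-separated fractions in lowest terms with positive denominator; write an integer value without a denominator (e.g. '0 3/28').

0 1/14

C = [4/7, 4/7, 4/7, 1]
j=0 picked index 0: u0 ∈ [0, 4/7)
j=1 picked index 0: u0 ∈ [-1/4, 9/28)
j=2 picked index 0: u0 ∈ [-1/2, 1/14)
j=3 picked index 3: u0 ∈ [-5/28, 1/4)
intersection: [0, 1/14)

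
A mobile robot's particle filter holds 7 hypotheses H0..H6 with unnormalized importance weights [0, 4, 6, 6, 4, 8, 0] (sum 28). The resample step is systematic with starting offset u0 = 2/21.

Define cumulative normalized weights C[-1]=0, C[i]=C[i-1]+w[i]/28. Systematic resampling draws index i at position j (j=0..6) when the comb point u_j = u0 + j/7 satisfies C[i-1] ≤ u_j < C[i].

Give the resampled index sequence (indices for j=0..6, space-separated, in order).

C = [0, 1/7, 5/14, 4/7, 5/7, 1, 1]
j=0: u_0=2/21 ∈ [0, 1/7) → index 1
j=1: u_1=5/21 ∈ [1/7, 5/14) → index 2
j=2: u_2=8/21 ∈ [5/14, 4/7) → index 3
j=3: u_3=11/21 ∈ [5/14, 4/7) → index 3
j=4: u_4=2/3 ∈ [4/7, 5/7) → index 4
j=5: u_5=17/21 ∈ [5/7, 1) → index 5
j=6: u_6=20/21 ∈ [5/7, 1) → index 5

1 2 3 3 4 5 5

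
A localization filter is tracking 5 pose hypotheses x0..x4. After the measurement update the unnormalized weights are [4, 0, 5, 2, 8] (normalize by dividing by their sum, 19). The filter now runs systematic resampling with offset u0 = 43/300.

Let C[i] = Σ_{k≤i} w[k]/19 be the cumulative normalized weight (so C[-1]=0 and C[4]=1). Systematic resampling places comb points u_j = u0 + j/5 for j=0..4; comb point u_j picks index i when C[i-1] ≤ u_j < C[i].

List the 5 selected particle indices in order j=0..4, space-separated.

C = [4/19, 4/19, 9/19, 11/19, 1]
j=0: u_0=43/300 ∈ [0, 4/19) → index 0
j=1: u_1=103/300 ∈ [4/19, 9/19) → index 2
j=2: u_2=163/300 ∈ [9/19, 11/19) → index 3
j=3: u_3=223/300 ∈ [11/19, 1) → index 4
j=4: u_4=283/300 ∈ [11/19, 1) → index 4

0 2 3 4 4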